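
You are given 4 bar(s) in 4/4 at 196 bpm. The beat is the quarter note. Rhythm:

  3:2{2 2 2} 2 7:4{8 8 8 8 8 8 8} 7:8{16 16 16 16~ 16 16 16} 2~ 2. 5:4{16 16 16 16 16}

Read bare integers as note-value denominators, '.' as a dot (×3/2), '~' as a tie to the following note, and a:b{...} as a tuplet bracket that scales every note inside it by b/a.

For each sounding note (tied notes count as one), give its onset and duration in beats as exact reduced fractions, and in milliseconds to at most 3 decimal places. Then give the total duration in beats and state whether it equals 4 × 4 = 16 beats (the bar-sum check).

1) 0.0ms=0b +408.163ms=4/3b
2) 408.163ms=4/3b +408.163ms=4/3b
3) 816.327ms=8/3b +408.163ms=4/3b
4) 1224.49ms=4b +612.245ms=2b
5) 1836.735ms=6b +87.464ms=2/7b
6) 1924.198ms=44/7b +87.464ms=2/7b
7) 2011.662ms=46/7b +87.464ms=2/7b
8) 2099.125ms=48/7b +87.464ms=2/7b
9) 2186.589ms=50/7b +87.464ms=2/7b
10) 2274.052ms=52/7b +87.464ms=2/7b
11) 2361.516ms=54/7b +87.464ms=2/7b
12) 2448.98ms=8b +87.464ms=2/7b
13) 2536.443ms=58/7b +87.464ms=2/7b
14) 2623.907ms=60/7b +87.464ms=2/7b
15) 2711.37ms=62/7b +174.927ms=4/7b
16) 2886.297ms=66/7b +87.464ms=2/7b
17) 2973.761ms=68/7b +87.464ms=2/7b
18) 3061.224ms=10b +1530.612ms=5b
19) 4591.837ms=15b +61.224ms=1/5b
20) 4653.061ms=76/5b +61.224ms=1/5b
21) 4714.286ms=77/5b +61.224ms=1/5b
22) 4775.51ms=78/5b +61.224ms=1/5b
23) 4836.735ms=79/5b +61.224ms=1/5b
Σ=16b of 16 (196bpm 4/4) — PASS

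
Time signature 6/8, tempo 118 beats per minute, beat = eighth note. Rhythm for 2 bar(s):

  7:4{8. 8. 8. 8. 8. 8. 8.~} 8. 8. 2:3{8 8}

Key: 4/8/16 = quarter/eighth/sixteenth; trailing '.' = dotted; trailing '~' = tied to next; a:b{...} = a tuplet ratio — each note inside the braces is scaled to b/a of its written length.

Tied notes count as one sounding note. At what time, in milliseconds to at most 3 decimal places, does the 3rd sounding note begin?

note 3 onset = 12/7b = 871.671ms

1. 0.0ms @ 0 + 435.835ms (6/7)
2. 435.835ms @ 6/7 + 435.835ms (6/7)
3. 871.671ms @ 12/7 + 435.835ms (6/7)
4. 1307.506ms @ 18/7 + 435.835ms (6/7)
5. 1743.341ms @ 24/7 + 435.835ms (6/7)
6. 2179.177ms @ 30/7 + 435.835ms (6/7)
7. 2615.012ms @ 36/7 + 1198.547ms (33/14)
8. 3813.559ms @ 15/2 + 762.712ms (3/2)
9. 4576.271ms @ 9 + 762.712ms (3/2)
10. 5338.983ms @ 21/2 + 762.712ms (3/2)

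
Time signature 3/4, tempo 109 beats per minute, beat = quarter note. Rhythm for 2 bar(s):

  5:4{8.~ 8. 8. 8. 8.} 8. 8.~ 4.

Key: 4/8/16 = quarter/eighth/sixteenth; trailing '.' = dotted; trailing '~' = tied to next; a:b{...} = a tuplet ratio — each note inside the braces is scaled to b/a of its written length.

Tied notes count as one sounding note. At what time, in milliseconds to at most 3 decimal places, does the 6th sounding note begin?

1. 0.0ms @ 0 + 660.55ms (6/5)
2. 660.55ms @ 6/5 + 330.275ms (3/5)
3. 990.826ms @ 9/5 + 330.275ms (3/5)
4. 1321.101ms @ 12/5 + 330.275ms (3/5)
5. 1651.376ms @ 3 + 412.844ms (3/4)
6. 2064.22ms @ 15/4 + 1238.532ms (9/4)

note 6 onset = 15/4b = 2064.22ms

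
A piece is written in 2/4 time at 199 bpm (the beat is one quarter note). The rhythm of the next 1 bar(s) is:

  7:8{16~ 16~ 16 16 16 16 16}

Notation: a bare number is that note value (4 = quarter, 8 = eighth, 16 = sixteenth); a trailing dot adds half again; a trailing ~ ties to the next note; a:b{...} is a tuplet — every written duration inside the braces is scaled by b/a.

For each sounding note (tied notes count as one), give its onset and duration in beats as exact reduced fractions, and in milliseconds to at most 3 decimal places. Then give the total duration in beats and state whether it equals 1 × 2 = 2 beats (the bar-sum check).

1) 0.0ms=0b +258.435ms=6/7b
2) 258.435ms=6/7b +86.145ms=2/7b
3) 344.58ms=8/7b +86.145ms=2/7b
4) 430.725ms=10/7b +86.145ms=2/7b
5) 516.87ms=12/7b +86.145ms=2/7b
Σ=2b of 2 (199bpm 2/4) — PASS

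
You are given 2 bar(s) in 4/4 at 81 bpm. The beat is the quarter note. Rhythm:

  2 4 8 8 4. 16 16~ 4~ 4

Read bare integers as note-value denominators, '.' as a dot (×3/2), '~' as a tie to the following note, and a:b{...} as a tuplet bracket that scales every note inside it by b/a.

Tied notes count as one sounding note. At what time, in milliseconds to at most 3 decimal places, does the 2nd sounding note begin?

1. 0.0ms @ 0 + 1481.481ms (2)
2. 1481.481ms @ 2 + 740.741ms (1)
3. 2222.222ms @ 3 + 370.37ms (1/2)
4. 2592.593ms @ 7/2 + 370.37ms (1/2)
5. 2962.963ms @ 4 + 1111.111ms (3/2)
6. 4074.074ms @ 11/2 + 185.185ms (1/4)
7. 4259.259ms @ 23/4 + 1666.667ms (9/4)

note 2 onset = 2b = 1481.481ms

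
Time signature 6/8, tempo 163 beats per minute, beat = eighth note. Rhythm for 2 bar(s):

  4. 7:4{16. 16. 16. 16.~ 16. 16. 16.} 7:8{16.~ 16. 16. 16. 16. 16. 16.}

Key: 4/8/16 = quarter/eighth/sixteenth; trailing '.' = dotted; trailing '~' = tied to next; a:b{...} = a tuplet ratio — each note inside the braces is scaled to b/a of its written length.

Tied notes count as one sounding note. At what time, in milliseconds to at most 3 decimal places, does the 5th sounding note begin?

note 5 onset = 30/7b = 1577.564ms

1. 0.0ms @ 0 + 1104.294ms (3)
2. 1104.294ms @ 3 + 157.756ms (3/7)
3. 1262.051ms @ 24/7 + 157.756ms (3/7)
4. 1419.807ms @ 27/7 + 157.756ms (3/7)
5. 1577.564ms @ 30/7 + 315.513ms (6/7)
6. 1893.076ms @ 36/7 + 157.756ms (3/7)
7. 2050.833ms @ 39/7 + 157.756ms (3/7)
8. 2208.589ms @ 6 + 631.025ms (12/7)
9. 2839.614ms @ 54/7 + 315.513ms (6/7)
10. 3155.127ms @ 60/7 + 315.513ms (6/7)
11. 3470.64ms @ 66/7 + 315.513ms (6/7)
12. 3786.152ms @ 72/7 + 315.513ms (6/7)
13. 4101.665ms @ 78/7 + 315.513ms (6/7)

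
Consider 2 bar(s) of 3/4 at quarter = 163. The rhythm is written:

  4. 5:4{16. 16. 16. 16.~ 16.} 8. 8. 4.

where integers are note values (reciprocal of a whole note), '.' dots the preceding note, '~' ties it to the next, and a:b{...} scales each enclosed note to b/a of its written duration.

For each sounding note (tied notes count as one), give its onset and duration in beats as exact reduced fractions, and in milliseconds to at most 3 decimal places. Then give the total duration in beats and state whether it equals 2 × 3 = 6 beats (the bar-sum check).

1) 0.0ms=0b +552.147ms=3/2b
2) 552.147ms=3/2b +110.429ms=3/10b
3) 662.577ms=9/5b +110.429ms=3/10b
4) 773.006ms=21/10b +110.429ms=3/10b
5) 883.436ms=12/5b +220.859ms=3/5b
6) 1104.294ms=3b +276.074ms=3/4b
7) 1380.368ms=15/4b +276.074ms=3/4b
8) 1656.442ms=9/2b +552.147ms=3/2b
Σ=6b of 6 (163bpm 3/4) — PASS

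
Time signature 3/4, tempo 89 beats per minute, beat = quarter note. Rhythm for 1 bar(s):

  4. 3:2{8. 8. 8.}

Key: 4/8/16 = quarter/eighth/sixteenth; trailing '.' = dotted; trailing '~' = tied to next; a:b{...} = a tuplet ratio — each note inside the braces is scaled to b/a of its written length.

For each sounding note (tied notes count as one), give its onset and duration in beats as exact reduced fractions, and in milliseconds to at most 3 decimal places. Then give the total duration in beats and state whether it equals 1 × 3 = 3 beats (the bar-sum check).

1) 0.0ms=0b +1011.236ms=3/2b
2) 1011.236ms=3/2b +337.079ms=1/2b
3) 1348.315ms=2b +337.079ms=1/2b
4) 1685.393ms=5/2b +337.079ms=1/2b
Σ=3b of 3 (89bpm 3/4) — PASS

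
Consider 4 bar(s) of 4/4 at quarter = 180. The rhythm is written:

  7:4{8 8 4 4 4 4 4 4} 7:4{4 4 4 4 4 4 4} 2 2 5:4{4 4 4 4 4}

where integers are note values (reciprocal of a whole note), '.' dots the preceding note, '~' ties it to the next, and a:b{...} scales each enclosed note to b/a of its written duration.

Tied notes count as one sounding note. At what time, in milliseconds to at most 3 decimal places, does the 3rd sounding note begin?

1. 0.0ms @ 0 + 95.238ms (2/7)
2. 95.238ms @ 2/7 + 95.238ms (2/7)
3. 190.476ms @ 4/7 + 190.476ms (4/7)
4. 380.952ms @ 8/7 + 190.476ms (4/7)
5. 571.429ms @ 12/7 + 190.476ms (4/7)
6. 761.905ms @ 16/7 + 190.476ms (4/7)
7. 952.381ms @ 20/7 + 190.476ms (4/7)
8. 1142.857ms @ 24/7 + 190.476ms (4/7)
9. 1333.333ms @ 4 + 190.476ms (4/7)
10. 1523.81ms @ 32/7 + 190.476ms (4/7)
11. 1714.286ms @ 36/7 + 190.476ms (4/7)
12. 1904.762ms @ 40/7 + 190.476ms (4/7)
13. 2095.238ms @ 44/7 + 190.476ms (4/7)
14. 2285.714ms @ 48/7 + 190.476ms (4/7)
15. 2476.19ms @ 52/7 + 190.476ms (4/7)
16. 2666.667ms @ 8 + 666.667ms (2)
17. 3333.333ms @ 10 + 666.667ms (2)
18. 4000.0ms @ 12 + 266.667ms (4/5)
19. 4266.667ms @ 64/5 + 266.667ms (4/5)
20. 4533.333ms @ 68/5 + 266.667ms (4/5)
21. 4800.0ms @ 72/5 + 266.667ms (4/5)
22. 5066.667ms @ 76/5 + 266.667ms (4/5)

note 3 onset = 4/7b = 190.476ms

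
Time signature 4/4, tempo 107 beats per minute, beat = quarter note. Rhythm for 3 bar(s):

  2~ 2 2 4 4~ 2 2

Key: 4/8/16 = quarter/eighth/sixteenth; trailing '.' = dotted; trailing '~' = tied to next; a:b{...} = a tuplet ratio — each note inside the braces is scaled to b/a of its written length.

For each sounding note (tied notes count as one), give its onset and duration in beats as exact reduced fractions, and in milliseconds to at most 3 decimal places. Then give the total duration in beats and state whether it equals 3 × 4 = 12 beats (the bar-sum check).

1) 0.0ms=0b +2242.991ms=4b
2) 2242.991ms=4b +1121.495ms=2b
3) 3364.486ms=6b +560.748ms=1b
4) 3925.234ms=7b +1682.243ms=3b
5) 5607.477ms=10b +1121.495ms=2b
Σ=12b of 12 (107bpm 4/4) — PASS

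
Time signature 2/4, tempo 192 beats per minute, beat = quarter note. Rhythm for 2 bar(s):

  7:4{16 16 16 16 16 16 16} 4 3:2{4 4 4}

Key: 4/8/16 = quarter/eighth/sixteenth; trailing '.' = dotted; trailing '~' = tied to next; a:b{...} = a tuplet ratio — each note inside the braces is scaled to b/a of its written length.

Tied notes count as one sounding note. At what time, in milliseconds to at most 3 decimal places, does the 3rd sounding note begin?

note 3 onset = 2/7b = 89.286ms

1. 0.0ms @ 0 + 44.643ms (1/7)
2. 44.643ms @ 1/7 + 44.643ms (1/7)
3. 89.286ms @ 2/7 + 44.643ms (1/7)
4. 133.929ms @ 3/7 + 44.643ms (1/7)
5. 178.571ms @ 4/7 + 44.643ms (1/7)
6. 223.214ms @ 5/7 + 44.643ms (1/7)
7. 267.857ms @ 6/7 + 44.643ms (1/7)
8. 312.5ms @ 1 + 312.5ms (1)
9. 625.0ms @ 2 + 208.333ms (2/3)
10. 833.333ms @ 8/3 + 208.333ms (2/3)
11. 1041.667ms @ 10/3 + 208.333ms (2/3)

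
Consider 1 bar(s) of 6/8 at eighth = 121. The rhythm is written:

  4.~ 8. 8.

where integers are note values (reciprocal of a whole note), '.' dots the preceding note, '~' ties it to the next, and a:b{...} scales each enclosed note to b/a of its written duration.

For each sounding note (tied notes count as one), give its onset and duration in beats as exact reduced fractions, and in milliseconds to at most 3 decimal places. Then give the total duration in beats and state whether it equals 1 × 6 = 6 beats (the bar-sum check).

1) 0.0ms=0b +2231.405ms=9/2b
2) 2231.405ms=9/2b +743.802ms=3/2b
Σ=6b of 6 (121bpm 6/8) — PASS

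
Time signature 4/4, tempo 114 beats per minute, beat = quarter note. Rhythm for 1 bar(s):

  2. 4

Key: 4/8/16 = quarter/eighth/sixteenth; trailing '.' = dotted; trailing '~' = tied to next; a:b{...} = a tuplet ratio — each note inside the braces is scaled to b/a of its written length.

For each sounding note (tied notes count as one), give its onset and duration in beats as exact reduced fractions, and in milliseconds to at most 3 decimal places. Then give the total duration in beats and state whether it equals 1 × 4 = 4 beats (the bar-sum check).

1) 0.0ms=0b +1578.947ms=3b
2) 1578.947ms=3b +526.316ms=1b
Σ=4b of 4 (114bpm 4/4) — PASS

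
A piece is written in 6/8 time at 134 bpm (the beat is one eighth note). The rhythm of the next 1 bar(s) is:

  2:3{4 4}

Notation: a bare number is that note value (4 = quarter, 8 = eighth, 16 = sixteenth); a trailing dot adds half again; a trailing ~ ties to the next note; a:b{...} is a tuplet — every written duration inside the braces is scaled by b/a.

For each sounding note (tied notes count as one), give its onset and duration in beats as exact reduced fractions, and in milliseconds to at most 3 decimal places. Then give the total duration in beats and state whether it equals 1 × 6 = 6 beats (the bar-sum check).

1) 0.0ms=0b +1343.284ms=3b
2) 1343.284ms=3b +1343.284ms=3b
Σ=6b of 6 (134bpm 6/8) — PASS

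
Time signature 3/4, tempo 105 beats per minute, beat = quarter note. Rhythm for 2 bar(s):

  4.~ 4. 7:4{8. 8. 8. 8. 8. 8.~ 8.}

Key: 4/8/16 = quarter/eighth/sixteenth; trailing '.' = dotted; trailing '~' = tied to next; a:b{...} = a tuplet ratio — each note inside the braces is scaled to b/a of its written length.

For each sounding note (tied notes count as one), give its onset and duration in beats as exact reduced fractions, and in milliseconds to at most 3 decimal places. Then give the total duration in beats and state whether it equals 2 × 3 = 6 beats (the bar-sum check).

1) 0.0ms=0b +1714.286ms=3b
2) 1714.286ms=3b +244.898ms=3/7b
3) 1959.184ms=24/7b +244.898ms=3/7b
4) 2204.082ms=27/7b +244.898ms=3/7b
5) 2448.98ms=30/7b +244.898ms=3/7b
6) 2693.878ms=33/7b +244.898ms=3/7b
7) 2938.776ms=36/7b +489.796ms=6/7b
Σ=6b of 6 (105bpm 3/4) — PASS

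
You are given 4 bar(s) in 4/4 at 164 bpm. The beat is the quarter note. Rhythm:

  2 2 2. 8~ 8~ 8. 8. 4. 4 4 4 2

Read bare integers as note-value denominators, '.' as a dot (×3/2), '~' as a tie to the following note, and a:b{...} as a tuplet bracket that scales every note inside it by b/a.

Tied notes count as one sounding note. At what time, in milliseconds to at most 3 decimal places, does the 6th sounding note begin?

1. 0.0ms @ 0 + 731.707ms (2)
2. 731.707ms @ 2 + 731.707ms (2)
3. 1463.415ms @ 4 + 1097.561ms (3)
4. 2560.976ms @ 7 + 640.244ms (7/4)
5. 3201.22ms @ 35/4 + 274.39ms (3/4)
6. 3475.61ms @ 19/2 + 548.78ms (3/2)
7. 4024.39ms @ 11 + 365.854ms (1)
8. 4390.244ms @ 12 + 365.854ms (1)
9. 4756.098ms @ 13 + 365.854ms (1)
10. 5121.951ms @ 14 + 731.707ms (2)

note 6 onset = 19/2b = 3475.61ms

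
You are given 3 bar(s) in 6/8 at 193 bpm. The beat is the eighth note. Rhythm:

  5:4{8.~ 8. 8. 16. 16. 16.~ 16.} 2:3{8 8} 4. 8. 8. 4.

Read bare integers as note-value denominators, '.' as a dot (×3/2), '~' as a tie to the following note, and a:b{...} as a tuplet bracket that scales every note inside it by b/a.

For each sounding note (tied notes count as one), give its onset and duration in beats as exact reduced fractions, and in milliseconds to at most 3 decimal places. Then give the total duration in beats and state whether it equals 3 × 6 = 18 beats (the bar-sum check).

1) 0.0ms=0b +746.114ms=12/5b
2) 746.114ms=12/5b +373.057ms=6/5b
3) 1119.171ms=18/5b +186.528ms=3/5b
4) 1305.699ms=21/5b +186.528ms=3/5b
5) 1492.228ms=24/5b +373.057ms=6/5b
6) 1865.285ms=6b +466.321ms=3/2b
7) 2331.606ms=15/2b +466.321ms=3/2b
8) 2797.927ms=9b +932.642ms=3b
9) 3730.57ms=12b +466.321ms=3/2b
10) 4196.891ms=27/2b +466.321ms=3/2b
11) 4663.212ms=15b +932.642ms=3b
Σ=18b of 18 (193bpm 6/8) — PASS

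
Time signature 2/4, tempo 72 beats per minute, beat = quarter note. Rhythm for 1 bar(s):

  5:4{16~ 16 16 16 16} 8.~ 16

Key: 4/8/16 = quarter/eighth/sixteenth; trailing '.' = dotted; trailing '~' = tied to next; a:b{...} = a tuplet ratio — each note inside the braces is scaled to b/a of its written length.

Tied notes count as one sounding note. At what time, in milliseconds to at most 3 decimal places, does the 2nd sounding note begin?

1. 0.0ms @ 0 + 333.333ms (2/5)
2. 333.333ms @ 2/5 + 166.667ms (1/5)
3. 500.0ms @ 3/5 + 166.667ms (1/5)
4. 666.667ms @ 4/5 + 166.667ms (1/5)
5. 833.333ms @ 1 + 833.333ms (1)

note 2 onset = 2/5b = 333.333ms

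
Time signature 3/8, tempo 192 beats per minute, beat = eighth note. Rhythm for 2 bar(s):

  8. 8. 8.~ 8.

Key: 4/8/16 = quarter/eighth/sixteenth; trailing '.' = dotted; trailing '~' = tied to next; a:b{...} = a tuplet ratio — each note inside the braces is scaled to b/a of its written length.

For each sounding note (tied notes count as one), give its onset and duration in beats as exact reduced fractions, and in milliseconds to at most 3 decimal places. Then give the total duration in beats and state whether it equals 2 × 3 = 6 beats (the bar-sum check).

1) 0.0ms=0b +468.75ms=3/2b
2) 468.75ms=3/2b +468.75ms=3/2b
3) 937.5ms=3b +937.5ms=3b
Σ=6b of 6 (192bpm 3/8) — PASS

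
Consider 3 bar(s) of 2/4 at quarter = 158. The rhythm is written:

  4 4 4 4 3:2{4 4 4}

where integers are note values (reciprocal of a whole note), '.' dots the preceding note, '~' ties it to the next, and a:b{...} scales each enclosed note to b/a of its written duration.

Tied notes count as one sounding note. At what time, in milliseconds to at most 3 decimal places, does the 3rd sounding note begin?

1. 0.0ms @ 0 + 379.747ms (1)
2. 379.747ms @ 1 + 379.747ms (1)
3. 759.494ms @ 2 + 379.747ms (1)
4. 1139.241ms @ 3 + 379.747ms (1)
5. 1518.987ms @ 4 + 253.165ms (2/3)
6. 1772.152ms @ 14/3 + 253.165ms (2/3)
7. 2025.316ms @ 16/3 + 253.165ms (2/3)

note 3 onset = 2b = 759.494ms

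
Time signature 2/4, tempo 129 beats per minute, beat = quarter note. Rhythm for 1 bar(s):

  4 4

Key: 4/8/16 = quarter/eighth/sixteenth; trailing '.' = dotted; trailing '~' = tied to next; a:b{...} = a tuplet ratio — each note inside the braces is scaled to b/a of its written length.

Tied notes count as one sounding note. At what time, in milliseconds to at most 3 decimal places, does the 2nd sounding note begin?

note 2 onset = 1b = 465.116ms

1. 0.0ms @ 0 + 465.116ms (1)
2. 465.116ms @ 1 + 465.116ms (1)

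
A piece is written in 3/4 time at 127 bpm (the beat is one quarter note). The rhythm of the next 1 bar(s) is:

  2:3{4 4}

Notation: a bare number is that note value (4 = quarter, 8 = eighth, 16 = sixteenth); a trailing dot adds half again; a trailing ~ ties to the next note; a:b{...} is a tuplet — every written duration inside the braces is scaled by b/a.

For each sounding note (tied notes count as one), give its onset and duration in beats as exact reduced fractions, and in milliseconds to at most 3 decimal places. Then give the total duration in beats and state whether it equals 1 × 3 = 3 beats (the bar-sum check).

1) 0.0ms=0b +708.661ms=3/2b
2) 708.661ms=3/2b +708.661ms=3/2b
Σ=3b of 3 (127bpm 3/4) — PASS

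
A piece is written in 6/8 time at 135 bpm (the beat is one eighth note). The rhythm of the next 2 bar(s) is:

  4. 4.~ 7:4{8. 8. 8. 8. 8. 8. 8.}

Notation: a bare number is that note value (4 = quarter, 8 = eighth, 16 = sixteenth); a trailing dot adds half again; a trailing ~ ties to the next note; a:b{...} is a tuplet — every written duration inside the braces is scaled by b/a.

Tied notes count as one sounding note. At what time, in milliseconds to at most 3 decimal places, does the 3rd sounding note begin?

1. 0.0ms @ 0 + 1333.333ms (3)
2. 1333.333ms @ 3 + 1714.286ms (27/7)
3. 3047.619ms @ 48/7 + 380.952ms (6/7)
4. 3428.571ms @ 54/7 + 380.952ms (6/7)
5. 3809.524ms @ 60/7 + 380.952ms (6/7)
6. 4190.476ms @ 66/7 + 380.952ms (6/7)
7. 4571.429ms @ 72/7 + 380.952ms (6/7)
8. 4952.381ms @ 78/7 + 380.952ms (6/7)

note 3 onset = 48/7b = 3047.619ms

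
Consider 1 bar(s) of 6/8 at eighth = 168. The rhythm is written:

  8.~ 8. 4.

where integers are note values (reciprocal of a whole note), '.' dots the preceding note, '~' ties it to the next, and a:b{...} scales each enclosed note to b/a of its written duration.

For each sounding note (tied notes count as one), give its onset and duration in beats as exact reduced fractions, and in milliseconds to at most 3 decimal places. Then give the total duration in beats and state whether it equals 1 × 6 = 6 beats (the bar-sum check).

1) 0.0ms=0b +1071.429ms=3b
2) 1071.429ms=3b +1071.429ms=3b
Σ=6b of 6 (168bpm 6/8) — PASS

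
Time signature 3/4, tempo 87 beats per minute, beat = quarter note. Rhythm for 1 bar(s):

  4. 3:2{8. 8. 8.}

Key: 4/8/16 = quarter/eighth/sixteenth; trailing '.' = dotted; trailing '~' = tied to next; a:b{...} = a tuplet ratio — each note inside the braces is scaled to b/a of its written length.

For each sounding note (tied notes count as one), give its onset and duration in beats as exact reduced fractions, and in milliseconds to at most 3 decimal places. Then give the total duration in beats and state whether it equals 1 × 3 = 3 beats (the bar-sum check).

1) 0.0ms=0b +1034.483ms=3/2b
2) 1034.483ms=3/2b +344.828ms=1/2b
3) 1379.31ms=2b +344.828ms=1/2b
4) 1724.138ms=5/2b +344.828ms=1/2b
Σ=3b of 3 (87bpm 3/4) — PASS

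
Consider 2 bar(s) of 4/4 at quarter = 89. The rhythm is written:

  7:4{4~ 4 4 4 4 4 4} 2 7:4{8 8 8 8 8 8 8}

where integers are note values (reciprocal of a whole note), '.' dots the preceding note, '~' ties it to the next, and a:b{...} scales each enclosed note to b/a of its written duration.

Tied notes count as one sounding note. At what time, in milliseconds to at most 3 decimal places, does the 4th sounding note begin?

1. 0.0ms @ 0 + 770.465ms (8/7)
2. 770.465ms @ 8/7 + 385.233ms (4/7)
3. 1155.698ms @ 12/7 + 385.233ms (4/7)
4. 1540.931ms @ 16/7 + 385.233ms (4/7)
5. 1926.164ms @ 20/7 + 385.233ms (4/7)
6. 2311.396ms @ 24/7 + 385.233ms (4/7)
7. 2696.629ms @ 4 + 1348.315ms (2)
8. 4044.944ms @ 6 + 192.616ms (2/7)
9. 4237.56ms @ 44/7 + 192.616ms (2/7)
10. 4430.177ms @ 46/7 + 192.616ms (2/7)
11. 4622.793ms @ 48/7 + 192.616ms (2/7)
12. 4815.409ms @ 50/7 + 192.616ms (2/7)
13. 5008.026ms @ 52/7 + 192.616ms (2/7)
14. 5200.642ms @ 54/7 + 192.616ms (2/7)

note 4 onset = 16/7b = 1540.931ms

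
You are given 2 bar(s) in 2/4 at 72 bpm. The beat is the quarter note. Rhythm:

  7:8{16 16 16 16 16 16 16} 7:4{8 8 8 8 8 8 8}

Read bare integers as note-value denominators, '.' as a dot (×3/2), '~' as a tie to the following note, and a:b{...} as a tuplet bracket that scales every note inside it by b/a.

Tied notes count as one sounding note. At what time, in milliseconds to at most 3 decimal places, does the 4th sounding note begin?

1. 0.0ms @ 0 + 238.095ms (2/7)
2. 238.095ms @ 2/7 + 238.095ms (2/7)
3. 476.19ms @ 4/7 + 238.095ms (2/7)
4. 714.286ms @ 6/7 + 238.095ms (2/7)
5. 952.381ms @ 8/7 + 238.095ms (2/7)
6. 1190.476ms @ 10/7 + 238.095ms (2/7)
7. 1428.571ms @ 12/7 + 238.095ms (2/7)
8. 1666.667ms @ 2 + 238.095ms (2/7)
9. 1904.762ms @ 16/7 + 238.095ms (2/7)
10. 2142.857ms @ 18/7 + 238.095ms (2/7)
11. 2380.952ms @ 20/7 + 238.095ms (2/7)
12. 2619.048ms @ 22/7 + 238.095ms (2/7)
13. 2857.143ms @ 24/7 + 238.095ms (2/7)
14. 3095.238ms @ 26/7 + 238.095ms (2/7)

note 4 onset = 6/7b = 714.286ms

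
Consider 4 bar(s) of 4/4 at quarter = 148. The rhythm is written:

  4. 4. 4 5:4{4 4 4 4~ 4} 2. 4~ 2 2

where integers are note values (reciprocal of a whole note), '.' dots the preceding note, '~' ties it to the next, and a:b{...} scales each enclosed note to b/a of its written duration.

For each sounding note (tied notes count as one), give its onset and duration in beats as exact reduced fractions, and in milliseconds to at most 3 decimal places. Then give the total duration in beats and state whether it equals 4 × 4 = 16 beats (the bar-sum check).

1) 0.0ms=0b +608.108ms=3/2b
2) 608.108ms=3/2b +608.108ms=3/2b
3) 1216.216ms=3b +405.405ms=1b
4) 1621.622ms=4b +324.324ms=4/5b
5) 1945.946ms=24/5b +324.324ms=4/5b
6) 2270.27ms=28/5b +324.324ms=4/5b
7) 2594.595ms=32/5b +648.649ms=8/5b
8) 3243.243ms=8b +1216.216ms=3b
9) 4459.459ms=11b +1216.216ms=3b
10) 5675.676ms=14b +810.811ms=2b
Σ=16b of 16 (148bpm 4/4) — PASS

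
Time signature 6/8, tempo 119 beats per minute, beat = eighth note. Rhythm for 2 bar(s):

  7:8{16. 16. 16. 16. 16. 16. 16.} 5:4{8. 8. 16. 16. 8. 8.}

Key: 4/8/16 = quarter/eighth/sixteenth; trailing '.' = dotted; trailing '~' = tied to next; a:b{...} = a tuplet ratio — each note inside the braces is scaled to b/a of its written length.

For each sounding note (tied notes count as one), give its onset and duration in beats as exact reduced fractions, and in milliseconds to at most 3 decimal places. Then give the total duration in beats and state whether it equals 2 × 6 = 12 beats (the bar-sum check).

1) 0.0ms=0b +432.173ms=6/7b
2) 432.173ms=6/7b +432.173ms=6/7b
3) 864.346ms=12/7b +432.173ms=6/7b
4) 1296.519ms=18/7b +432.173ms=6/7b
5) 1728.691ms=24/7b +432.173ms=6/7b
6) 2160.864ms=30/7b +432.173ms=6/7b
7) 2593.037ms=36/7b +432.173ms=6/7b
8) 3025.21ms=6b +605.042ms=6/5b
9) 3630.252ms=36/5b +605.042ms=6/5b
10) 4235.294ms=42/5b +302.521ms=3/5b
11) 4537.815ms=9b +302.521ms=3/5b
12) 4840.336ms=48/5b +605.042ms=6/5b
13) 5445.378ms=54/5b +605.042ms=6/5b
Σ=12b of 12 (119bpm 6/8) — PASS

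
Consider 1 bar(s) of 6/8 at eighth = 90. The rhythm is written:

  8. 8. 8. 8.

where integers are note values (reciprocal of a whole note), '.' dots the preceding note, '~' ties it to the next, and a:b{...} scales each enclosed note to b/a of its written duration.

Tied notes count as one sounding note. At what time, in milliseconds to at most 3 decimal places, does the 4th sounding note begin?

note 4 onset = 9/2b = 3000.0ms

1. 0.0ms @ 0 + 1000.0ms (3/2)
2. 1000.0ms @ 3/2 + 1000.0ms (3/2)
3. 2000.0ms @ 3 + 1000.0ms (3/2)
4. 3000.0ms @ 9/2 + 1000.0ms (3/2)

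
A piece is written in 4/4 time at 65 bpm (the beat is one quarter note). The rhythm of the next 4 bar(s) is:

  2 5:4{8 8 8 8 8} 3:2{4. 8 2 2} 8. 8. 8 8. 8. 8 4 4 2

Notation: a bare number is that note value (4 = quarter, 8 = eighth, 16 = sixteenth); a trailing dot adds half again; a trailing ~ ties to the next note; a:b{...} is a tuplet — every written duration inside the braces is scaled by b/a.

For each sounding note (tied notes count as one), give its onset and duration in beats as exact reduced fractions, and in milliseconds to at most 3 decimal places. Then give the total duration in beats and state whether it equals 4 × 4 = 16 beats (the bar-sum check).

1) 0.0ms=0b +1846.154ms=2b
2) 1846.154ms=2b +369.231ms=2/5b
3) 2215.385ms=12/5b +369.231ms=2/5b
4) 2584.615ms=14/5b +369.231ms=2/5b
5) 2953.846ms=16/5b +369.231ms=2/5b
6) 3323.077ms=18/5b +369.231ms=2/5b
7) 3692.308ms=4b +923.077ms=1b
8) 4615.385ms=5b +307.692ms=1/3b
9) 4923.077ms=16/3b +1230.769ms=4/3b
10) 6153.846ms=20/3b +1230.769ms=4/3b
11) 7384.615ms=8b +692.308ms=3/4b
12) 8076.923ms=35/4b +692.308ms=3/4b
13) 8769.231ms=19/2b +461.538ms=1/2b
14) 9230.769ms=10b +692.308ms=3/4b
15) 9923.077ms=43/4b +692.308ms=3/4b
16) 10615.385ms=23/2b +461.538ms=1/2b
17) 11076.923ms=12b +923.077ms=1b
18) 12000.0ms=13b +923.077ms=1b
19) 12923.077ms=14b +1846.154ms=2b
Σ=16b of 16 (65bpm 4/4) — PASS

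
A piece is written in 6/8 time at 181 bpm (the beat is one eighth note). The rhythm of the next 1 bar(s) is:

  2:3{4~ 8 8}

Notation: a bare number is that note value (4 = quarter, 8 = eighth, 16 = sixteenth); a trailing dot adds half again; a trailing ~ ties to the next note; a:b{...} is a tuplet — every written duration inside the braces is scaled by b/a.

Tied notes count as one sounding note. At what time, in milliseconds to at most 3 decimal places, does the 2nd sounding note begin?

1. 0.0ms @ 0 + 1491.713ms (9/2)
2. 1491.713ms @ 9/2 + 497.238ms (3/2)

note 2 onset = 9/2b = 1491.713ms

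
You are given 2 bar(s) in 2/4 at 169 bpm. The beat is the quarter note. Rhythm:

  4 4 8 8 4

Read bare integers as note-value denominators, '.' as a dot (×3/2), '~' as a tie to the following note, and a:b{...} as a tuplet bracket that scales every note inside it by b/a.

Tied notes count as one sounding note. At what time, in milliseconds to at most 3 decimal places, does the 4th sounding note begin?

note 4 onset = 5/2b = 887.574ms

1. 0.0ms @ 0 + 355.03ms (1)
2. 355.03ms @ 1 + 355.03ms (1)
3. 710.059ms @ 2 + 177.515ms (1/2)
4. 887.574ms @ 5/2 + 177.515ms (1/2)
5. 1065.089ms @ 3 + 355.03ms (1)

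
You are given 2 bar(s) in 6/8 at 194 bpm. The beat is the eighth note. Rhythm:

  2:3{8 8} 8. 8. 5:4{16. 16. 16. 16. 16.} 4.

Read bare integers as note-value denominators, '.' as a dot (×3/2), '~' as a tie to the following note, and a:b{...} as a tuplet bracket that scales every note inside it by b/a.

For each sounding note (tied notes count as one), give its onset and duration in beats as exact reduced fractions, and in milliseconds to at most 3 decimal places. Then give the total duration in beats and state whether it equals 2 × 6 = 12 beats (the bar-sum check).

1) 0.0ms=0b +463.918ms=3/2b
2) 463.918ms=3/2b +463.918ms=3/2b
3) 927.835ms=3b +463.918ms=3/2b
4) 1391.753ms=9/2b +463.918ms=3/2b
5) 1855.67ms=6b +185.567ms=3/5b
6) 2041.237ms=33/5b +185.567ms=3/5b
7) 2226.804ms=36/5b +185.567ms=3/5b
8) 2412.371ms=39/5b +185.567ms=3/5b
9) 2597.938ms=42/5b +185.567ms=3/5b
10) 2783.505ms=9b +927.835ms=3b
Σ=12b of 12 (194bpm 6/8) — PASS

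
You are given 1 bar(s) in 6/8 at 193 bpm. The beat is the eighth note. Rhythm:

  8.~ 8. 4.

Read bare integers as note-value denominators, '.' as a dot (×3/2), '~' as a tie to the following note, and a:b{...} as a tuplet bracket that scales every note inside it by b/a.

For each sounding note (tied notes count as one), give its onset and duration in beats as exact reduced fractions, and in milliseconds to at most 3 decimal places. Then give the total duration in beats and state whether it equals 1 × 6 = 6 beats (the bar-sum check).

1) 0.0ms=0b +932.642ms=3b
2) 932.642ms=3b +932.642ms=3b
Σ=6b of 6 (193bpm 6/8) — PASS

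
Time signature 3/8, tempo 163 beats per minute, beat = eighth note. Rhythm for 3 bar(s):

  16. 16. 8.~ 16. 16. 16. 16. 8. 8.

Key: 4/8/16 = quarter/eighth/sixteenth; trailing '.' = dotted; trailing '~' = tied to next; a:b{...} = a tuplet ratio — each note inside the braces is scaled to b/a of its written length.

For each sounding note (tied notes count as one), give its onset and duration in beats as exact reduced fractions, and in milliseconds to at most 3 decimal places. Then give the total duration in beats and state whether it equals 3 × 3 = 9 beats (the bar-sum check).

1) 0.0ms=0b +276.074ms=3/4b
2) 276.074ms=3/4b +276.074ms=3/4b
3) 552.147ms=3/2b +828.221ms=9/4b
4) 1380.368ms=15/4b +276.074ms=3/4b
5) 1656.442ms=9/2b +276.074ms=3/4b
6) 1932.515ms=21/4b +276.074ms=3/4b
7) 2208.589ms=6b +552.147ms=3/2b
8) 2760.736ms=15/2b +552.147ms=3/2b
Σ=9b of 9 (163bpm 3/8) — PASS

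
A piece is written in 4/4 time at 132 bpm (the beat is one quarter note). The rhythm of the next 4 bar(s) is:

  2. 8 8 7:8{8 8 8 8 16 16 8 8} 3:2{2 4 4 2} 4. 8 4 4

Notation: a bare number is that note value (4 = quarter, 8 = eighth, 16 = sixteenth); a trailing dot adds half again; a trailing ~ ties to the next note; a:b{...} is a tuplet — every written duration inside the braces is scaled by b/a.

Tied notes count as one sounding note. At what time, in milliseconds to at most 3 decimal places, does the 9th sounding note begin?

1. 0.0ms @ 0 + 1363.636ms (3)
2. 1363.636ms @ 3 + 227.273ms (1/2)
3. 1590.909ms @ 7/2 + 227.273ms (1/2)
4. 1818.182ms @ 4 + 259.74ms (4/7)
5. 2077.922ms @ 32/7 + 259.74ms (4/7)
6. 2337.662ms @ 36/7 + 259.74ms (4/7)
7. 2597.403ms @ 40/7 + 259.74ms (4/7)
8. 2857.143ms @ 44/7 + 129.87ms (2/7)
9. 2987.013ms @ 46/7 + 129.87ms (2/7)
10. 3116.883ms @ 48/7 + 259.74ms (4/7)
11. 3376.623ms @ 52/7 + 259.74ms (4/7)
12. 3636.364ms @ 8 + 606.061ms (4/3)
13. 4242.424ms @ 28/3 + 303.03ms (2/3)
14. 4545.455ms @ 10 + 303.03ms (2/3)
15. 4848.485ms @ 32/3 + 606.061ms (4/3)
16. 5454.545ms @ 12 + 681.818ms (3/2)
17. 6136.364ms @ 27/2 + 227.273ms (1/2)
18. 6363.636ms @ 14 + 454.545ms (1)
19. 6818.182ms @ 15 + 454.545ms (1)

note 9 onset = 46/7b = 2987.013ms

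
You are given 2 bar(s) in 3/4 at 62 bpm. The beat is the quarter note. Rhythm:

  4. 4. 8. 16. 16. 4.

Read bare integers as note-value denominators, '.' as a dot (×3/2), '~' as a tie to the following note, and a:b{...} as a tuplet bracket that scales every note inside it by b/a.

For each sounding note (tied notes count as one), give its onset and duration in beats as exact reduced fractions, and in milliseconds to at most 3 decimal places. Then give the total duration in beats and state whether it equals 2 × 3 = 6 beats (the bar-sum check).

1) 0.0ms=0b +1451.613ms=3/2b
2) 1451.613ms=3/2b +1451.613ms=3/2b
3) 2903.226ms=3b +725.806ms=3/4b
4) 3629.032ms=15/4b +362.903ms=3/8b
5) 3991.935ms=33/8b +362.903ms=3/8b
6) 4354.839ms=9/2b +1451.613ms=3/2b
Σ=6b of 6 (62bpm 3/4) — PASS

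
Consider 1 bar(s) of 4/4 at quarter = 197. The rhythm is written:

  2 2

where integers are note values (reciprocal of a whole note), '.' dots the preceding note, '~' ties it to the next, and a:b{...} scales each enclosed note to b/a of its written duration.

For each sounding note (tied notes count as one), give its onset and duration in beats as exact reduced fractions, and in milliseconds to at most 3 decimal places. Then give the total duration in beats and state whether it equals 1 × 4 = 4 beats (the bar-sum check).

1) 0.0ms=0b +609.137ms=2b
2) 609.137ms=2b +609.137ms=2b
Σ=4b of 4 (197bpm 4/4) — PASS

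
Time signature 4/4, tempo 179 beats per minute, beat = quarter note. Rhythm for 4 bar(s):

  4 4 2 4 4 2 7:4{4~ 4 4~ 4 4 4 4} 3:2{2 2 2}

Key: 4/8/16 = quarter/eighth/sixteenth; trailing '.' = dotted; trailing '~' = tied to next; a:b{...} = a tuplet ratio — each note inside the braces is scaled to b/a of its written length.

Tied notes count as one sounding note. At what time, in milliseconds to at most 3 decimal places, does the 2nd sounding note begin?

note 2 onset = 1b = 335.196ms

1. 0.0ms @ 0 + 335.196ms (1)
2. 335.196ms @ 1 + 335.196ms (1)
3. 670.391ms @ 2 + 670.391ms (2)
4. 1340.782ms @ 4 + 335.196ms (1)
5. 1675.978ms @ 5 + 335.196ms (1)
6. 2011.173ms @ 6 + 670.391ms (2)
7. 2681.564ms @ 8 + 383.081ms (8/7)
8. 3064.645ms @ 64/7 + 383.081ms (8/7)
9. 3447.725ms @ 72/7 + 191.54ms (4/7)
10. 3639.266ms @ 76/7 + 191.54ms (4/7)
11. 3830.806ms @ 80/7 + 191.54ms (4/7)
12. 4022.346ms @ 12 + 446.927ms (4/3)
13. 4469.274ms @ 40/3 + 446.927ms (4/3)
14. 4916.201ms @ 44/3 + 446.927ms (4/3)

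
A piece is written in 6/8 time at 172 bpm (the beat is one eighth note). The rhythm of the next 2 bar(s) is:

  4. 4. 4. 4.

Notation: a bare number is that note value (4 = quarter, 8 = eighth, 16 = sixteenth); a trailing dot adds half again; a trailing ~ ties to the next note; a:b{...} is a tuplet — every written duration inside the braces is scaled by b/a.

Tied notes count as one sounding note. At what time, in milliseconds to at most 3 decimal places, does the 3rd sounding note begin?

1. 0.0ms @ 0 + 1046.512ms (3)
2. 1046.512ms @ 3 + 1046.512ms (3)
3. 2093.023ms @ 6 + 1046.512ms (3)
4. 3139.535ms @ 9 + 1046.512ms (3)

note 3 onset = 6b = 2093.023ms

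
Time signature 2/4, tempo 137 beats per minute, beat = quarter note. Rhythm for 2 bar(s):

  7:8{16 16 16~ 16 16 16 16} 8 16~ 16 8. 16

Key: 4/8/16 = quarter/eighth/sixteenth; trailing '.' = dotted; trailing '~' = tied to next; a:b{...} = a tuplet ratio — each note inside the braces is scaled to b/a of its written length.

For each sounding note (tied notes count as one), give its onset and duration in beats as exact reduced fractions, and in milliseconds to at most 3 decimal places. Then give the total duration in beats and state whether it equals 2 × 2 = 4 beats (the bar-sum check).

1) 0.0ms=0b +125.13ms=2/7b
2) 125.13ms=2/7b +125.13ms=2/7b
3) 250.261ms=4/7b +250.261ms=4/7b
4) 500.521ms=8/7b +125.13ms=2/7b
5) 625.652ms=10/7b +125.13ms=2/7b
6) 750.782ms=12/7b +125.13ms=2/7b
7) 875.912ms=2b +218.978ms=1/2b
8) 1094.891ms=5/2b +218.978ms=1/2b
9) 1313.869ms=3b +328.467ms=3/4b
10) 1642.336ms=15/4b +109.489ms=1/4b
Σ=4b of 4 (137bpm 2/4) — PASS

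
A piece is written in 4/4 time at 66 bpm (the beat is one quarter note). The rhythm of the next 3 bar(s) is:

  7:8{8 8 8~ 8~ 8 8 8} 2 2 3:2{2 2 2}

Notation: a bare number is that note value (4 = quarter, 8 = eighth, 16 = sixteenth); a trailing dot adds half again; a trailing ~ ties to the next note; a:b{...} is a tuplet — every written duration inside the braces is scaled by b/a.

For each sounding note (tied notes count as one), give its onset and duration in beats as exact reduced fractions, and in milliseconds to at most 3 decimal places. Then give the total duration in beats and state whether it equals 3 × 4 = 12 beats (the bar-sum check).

1) 0.0ms=0b +519.481ms=4/7b
2) 519.481ms=4/7b +519.481ms=4/7b
3) 1038.961ms=8/7b +1558.442ms=12/7b
4) 2597.403ms=20/7b +519.481ms=4/7b
5) 3116.883ms=24/7b +519.481ms=4/7b
6) 3636.364ms=4b +1818.182ms=2b
7) 5454.545ms=6b +1818.182ms=2b
8) 7272.727ms=8b +1212.121ms=4/3b
9) 8484.848ms=28/3b +1212.121ms=4/3b
10) 9696.97ms=32/3b +1212.121ms=4/3b
Σ=12b of 12 (66bpm 4/4) — PASS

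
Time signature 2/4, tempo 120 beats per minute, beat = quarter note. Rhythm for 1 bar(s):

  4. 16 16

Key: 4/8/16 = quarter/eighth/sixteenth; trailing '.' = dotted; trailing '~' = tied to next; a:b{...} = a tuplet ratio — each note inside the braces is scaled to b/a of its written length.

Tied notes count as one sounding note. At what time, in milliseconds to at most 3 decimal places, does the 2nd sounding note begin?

1. 0.0ms @ 0 + 750.0ms (3/2)
2. 750.0ms @ 3/2 + 125.0ms (1/4)
3. 875.0ms @ 7/4 + 125.0ms (1/4)

note 2 onset = 3/2b = 750.0ms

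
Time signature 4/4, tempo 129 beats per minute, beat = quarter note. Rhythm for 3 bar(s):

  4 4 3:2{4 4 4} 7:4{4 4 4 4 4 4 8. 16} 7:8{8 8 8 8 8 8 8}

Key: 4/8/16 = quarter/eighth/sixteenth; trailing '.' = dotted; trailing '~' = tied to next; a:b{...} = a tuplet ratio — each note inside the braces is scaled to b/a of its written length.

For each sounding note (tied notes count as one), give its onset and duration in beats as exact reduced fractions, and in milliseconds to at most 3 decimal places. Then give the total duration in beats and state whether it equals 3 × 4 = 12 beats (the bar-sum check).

1) 0.0ms=0b +465.116ms=1b
2) 465.116ms=1b +465.116ms=1b
3) 930.233ms=2b +310.078ms=2/3b
4) 1240.31ms=8/3b +310.078ms=2/3b
5) 1550.388ms=10/3b +310.078ms=2/3b
6) 1860.465ms=4b +265.781ms=4/7b
7) 2126.246ms=32/7b +265.781ms=4/7b
8) 2392.027ms=36/7b +265.781ms=4/7b
9) 2657.807ms=40/7b +265.781ms=4/7b
10) 2923.588ms=44/7b +265.781ms=4/7b
11) 3189.369ms=48/7b +265.781ms=4/7b
12) 3455.15ms=52/7b +199.336ms=3/7b
13) 3654.485ms=55/7b +66.445ms=1/7b
14) 3720.93ms=8b +265.781ms=4/7b
15) 3986.711ms=60/7b +265.781ms=4/7b
16) 4252.492ms=64/7b +265.781ms=4/7b
17) 4518.272ms=68/7b +265.781ms=4/7b
18) 4784.053ms=72/7b +265.781ms=4/7b
19) 5049.834ms=76/7b +265.781ms=4/7b
20) 5315.615ms=80/7b +265.781ms=4/7b
Σ=12b of 12 (129bpm 4/4) — PASS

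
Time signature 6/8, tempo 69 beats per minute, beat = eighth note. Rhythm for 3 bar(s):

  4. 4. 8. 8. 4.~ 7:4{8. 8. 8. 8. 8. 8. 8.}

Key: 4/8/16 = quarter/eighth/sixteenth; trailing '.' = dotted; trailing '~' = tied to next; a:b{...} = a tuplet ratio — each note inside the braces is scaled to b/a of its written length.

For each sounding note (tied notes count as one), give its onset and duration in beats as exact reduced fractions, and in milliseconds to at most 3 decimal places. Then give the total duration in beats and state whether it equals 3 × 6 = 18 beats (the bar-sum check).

1) 0.0ms=0b +2608.696ms=3b
2) 2608.696ms=3b +2608.696ms=3b
3) 5217.391ms=6b +1304.348ms=3/2b
4) 6521.739ms=15/2b +1304.348ms=3/2b
5) 7826.087ms=9b +3354.037ms=27/7b
6) 11180.124ms=90/7b +745.342ms=6/7b
7) 11925.466ms=96/7b +745.342ms=6/7b
8) 12670.807ms=102/7b +745.342ms=6/7b
9) 13416.149ms=108/7b +745.342ms=6/7b
10) 14161.491ms=114/7b +745.342ms=6/7b
11) 14906.832ms=120/7b +745.342ms=6/7b
Σ=18b of 18 (69bpm 6/8) — PASS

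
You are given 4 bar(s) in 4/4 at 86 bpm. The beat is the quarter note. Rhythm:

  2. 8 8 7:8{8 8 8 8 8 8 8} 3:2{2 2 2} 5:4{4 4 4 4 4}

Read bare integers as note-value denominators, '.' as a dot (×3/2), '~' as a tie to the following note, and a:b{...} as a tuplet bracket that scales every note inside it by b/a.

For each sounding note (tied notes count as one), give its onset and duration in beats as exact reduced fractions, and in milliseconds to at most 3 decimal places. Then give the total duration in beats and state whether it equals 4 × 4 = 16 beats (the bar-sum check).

1) 0.0ms=0b +2093.023ms=3b
2) 2093.023ms=3b +348.837ms=1/2b
3) 2441.86ms=7/2b +348.837ms=1/2b
4) 2790.698ms=4b +398.671ms=4/7b
5) 3189.369ms=32/7b +398.671ms=4/7b
6) 3588.04ms=36/7b +398.671ms=4/7b
7) 3986.711ms=40/7b +398.671ms=4/7b
8) 4385.382ms=44/7b +398.671ms=4/7b
9) 4784.053ms=48/7b +398.671ms=4/7b
10) 5182.724ms=52/7b +398.671ms=4/7b
11) 5581.395ms=8b +930.233ms=4/3b
12) 6511.628ms=28/3b +930.233ms=4/3b
13) 7441.86ms=32/3b +930.233ms=4/3b
14) 8372.093ms=12b +558.14ms=4/5b
15) 8930.233ms=64/5b +558.14ms=4/5b
16) 9488.372ms=68/5b +558.14ms=4/5b
17) 10046.512ms=72/5b +558.14ms=4/5b
18) 10604.651ms=76/5b +558.14ms=4/5b
Σ=16b of 16 (86bpm 4/4) — PASS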